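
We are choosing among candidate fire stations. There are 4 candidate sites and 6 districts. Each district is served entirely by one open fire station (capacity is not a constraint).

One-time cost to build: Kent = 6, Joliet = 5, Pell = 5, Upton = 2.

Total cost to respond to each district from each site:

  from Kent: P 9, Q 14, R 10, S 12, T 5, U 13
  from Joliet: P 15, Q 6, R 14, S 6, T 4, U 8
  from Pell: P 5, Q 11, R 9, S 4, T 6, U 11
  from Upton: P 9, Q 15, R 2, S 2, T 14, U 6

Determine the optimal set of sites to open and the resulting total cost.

For any fixed open set, each district goes to its cheapest open site; total = fixed + service.
{Joliet, Upton}: P→Upton 9, Q→Joliet 6, R→Upton 2, S→Upton 2, T→Joliet 4, U→Upton 6. Service 29; fixed 7; total 36.
{Joliet, Pell, Upton}: service 25 + fixed 12 = 37
{Pell, Upton}: P→Pell 5, Q→Pell 11, R→Upton 2, S→Upton 2, T→Pell 6, U→Upton 6. Service 32; fixed 7; total 39.
{Kent, Joliet, Pell, Upton}: service 25 + fixed 18 = 43
No other subset beats 36.

Open Joliet and Upton; minimum total cost 36.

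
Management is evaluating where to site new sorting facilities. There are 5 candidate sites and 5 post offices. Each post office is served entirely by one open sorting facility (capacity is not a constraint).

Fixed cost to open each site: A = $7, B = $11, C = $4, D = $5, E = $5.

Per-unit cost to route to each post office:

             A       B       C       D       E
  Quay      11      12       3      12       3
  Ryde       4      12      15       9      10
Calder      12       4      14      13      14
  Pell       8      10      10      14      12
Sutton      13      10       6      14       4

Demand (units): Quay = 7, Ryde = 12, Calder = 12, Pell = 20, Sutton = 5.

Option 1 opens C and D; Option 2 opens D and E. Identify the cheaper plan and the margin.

Option 1 is cheaper by 31.

Option 1: {C, D}: Quay→C 3·7=21, Ryde→D 9·12=108, Calder→D 13·12=156, Pell→C 10·20=200, Sutton→C 6·5=30. Service 515; fixed 9; total 524.
Option 2: {D, E}: Quay→E 3·7=21, Ryde→D 9·12=108, Calder→D 13·12=156, Pell→E 12·20=240, Sutton→E 4·5=20. Service 545; fixed 10; total 555.
Difference: |524 − 555| = 31.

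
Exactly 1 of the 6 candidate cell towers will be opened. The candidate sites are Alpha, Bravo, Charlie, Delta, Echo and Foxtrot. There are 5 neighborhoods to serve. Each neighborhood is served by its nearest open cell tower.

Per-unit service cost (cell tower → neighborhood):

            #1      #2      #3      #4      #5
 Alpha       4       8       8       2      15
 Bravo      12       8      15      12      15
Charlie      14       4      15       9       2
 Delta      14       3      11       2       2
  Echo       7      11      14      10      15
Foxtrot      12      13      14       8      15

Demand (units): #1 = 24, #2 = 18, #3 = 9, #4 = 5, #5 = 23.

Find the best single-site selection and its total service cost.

With exactly 1 open, each neighborhood uses its cheapest among the chosen.
{Delta}: #1→Delta 14·24=336, #2→Delta 3·18=54, #3→Delta 11·9=99, #4→Delta 2·5=10, #5→Delta 2·23=46. Service cost 545.
{Charlie}: service cost 634
{Alpha}: service cost 667
Among all 6 size-1 choices, {Delta} is lowest.

Choose Delta only; total service cost 545.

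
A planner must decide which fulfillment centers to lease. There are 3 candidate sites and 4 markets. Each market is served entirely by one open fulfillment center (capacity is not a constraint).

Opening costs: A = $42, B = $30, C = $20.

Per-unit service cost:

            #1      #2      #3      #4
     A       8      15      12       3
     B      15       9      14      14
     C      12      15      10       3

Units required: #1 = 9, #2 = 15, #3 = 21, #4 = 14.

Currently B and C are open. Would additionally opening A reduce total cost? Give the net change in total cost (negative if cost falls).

Current service cost with {B, C}: 495.
Adding A: each market re-picks its cheapest; new service cost 459, saving 36.
Extra fixed cost: 42. Net change = 42 − 36 = 6.
(Totals: 545 → 551.)

No — net change +6 (cost rises by 6).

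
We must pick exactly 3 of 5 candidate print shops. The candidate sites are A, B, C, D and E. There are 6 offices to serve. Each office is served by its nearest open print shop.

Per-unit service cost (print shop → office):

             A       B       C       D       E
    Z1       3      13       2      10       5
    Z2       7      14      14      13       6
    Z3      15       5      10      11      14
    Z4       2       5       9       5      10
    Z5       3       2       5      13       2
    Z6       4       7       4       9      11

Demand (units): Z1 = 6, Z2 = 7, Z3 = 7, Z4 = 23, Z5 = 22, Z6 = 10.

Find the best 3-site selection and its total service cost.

With exactly 3 open, each office uses its cheapest among the chosen.
{A, B, E}: Z1→A 3·6=18, Z2→E 6·7=42, Z3→B 5·7=35, Z4→A 2·23=46, Z5→B 2·22=44, Z6→A 4·10=40. Service cost 225.
{A, B, C}: service cost 226
{A, B, D}: service cost 232
Among all 10 size-3 choices, {A, B, E} is lowest.

Choose A, B and E; total service cost 225.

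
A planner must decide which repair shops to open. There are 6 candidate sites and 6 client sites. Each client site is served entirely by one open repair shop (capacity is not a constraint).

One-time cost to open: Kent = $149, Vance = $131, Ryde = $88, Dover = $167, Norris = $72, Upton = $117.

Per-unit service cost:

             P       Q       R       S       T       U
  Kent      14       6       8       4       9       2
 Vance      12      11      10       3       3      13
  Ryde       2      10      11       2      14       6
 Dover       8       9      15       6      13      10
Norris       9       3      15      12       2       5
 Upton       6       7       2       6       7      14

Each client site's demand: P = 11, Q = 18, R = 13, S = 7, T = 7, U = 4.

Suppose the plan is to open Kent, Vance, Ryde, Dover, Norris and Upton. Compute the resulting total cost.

Each client site is assigned to its cheapest site among the open ones.
{Kent, Vance, Ryde, Dover, Norris, Upton}: P→Ryde 2·11=22, Q→Norris 3·18=54, R→Upton 2·13=26, S→Ryde 2·7=14, T→Norris 2·7=14, U→Kent 2·4=8. Service 138; fixed 724; total 862.

Total cost: 862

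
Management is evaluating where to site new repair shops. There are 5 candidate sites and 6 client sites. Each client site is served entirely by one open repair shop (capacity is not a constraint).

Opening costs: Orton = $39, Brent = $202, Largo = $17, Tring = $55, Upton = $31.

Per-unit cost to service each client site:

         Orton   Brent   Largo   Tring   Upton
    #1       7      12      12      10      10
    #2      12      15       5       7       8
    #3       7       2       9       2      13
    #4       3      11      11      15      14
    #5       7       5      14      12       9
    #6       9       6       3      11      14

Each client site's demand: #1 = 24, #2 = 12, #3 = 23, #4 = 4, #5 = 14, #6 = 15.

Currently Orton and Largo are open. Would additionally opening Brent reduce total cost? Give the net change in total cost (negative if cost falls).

No — net change +59 (cost rises by 59).

Current service cost with {Orton, Largo}: 544.
Adding Brent: each client site re-picks its cheapest; new service cost 401, saving 143.
Extra fixed cost: 202. Net change = 202 − 143 = 59.
(Totals: 600 → 659.)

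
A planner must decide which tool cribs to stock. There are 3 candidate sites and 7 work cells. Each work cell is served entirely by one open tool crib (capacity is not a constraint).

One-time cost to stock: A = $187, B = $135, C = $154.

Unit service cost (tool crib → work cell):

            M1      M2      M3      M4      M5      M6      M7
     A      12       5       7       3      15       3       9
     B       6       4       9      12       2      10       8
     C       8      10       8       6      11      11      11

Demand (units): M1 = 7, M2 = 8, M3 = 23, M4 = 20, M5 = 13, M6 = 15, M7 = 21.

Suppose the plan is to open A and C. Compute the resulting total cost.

Each work cell is assigned to its cheapest site among the open ones.
{A, C}: M1→C 8·7=56, M2→A 5·8=40, M3→A 7·23=161, M4→A 3·20=60, M5→C 11·13=143, M6→A 3·15=45, M7→A 9·21=189. Service 694; fixed 341; total 1035.

Total cost: 1035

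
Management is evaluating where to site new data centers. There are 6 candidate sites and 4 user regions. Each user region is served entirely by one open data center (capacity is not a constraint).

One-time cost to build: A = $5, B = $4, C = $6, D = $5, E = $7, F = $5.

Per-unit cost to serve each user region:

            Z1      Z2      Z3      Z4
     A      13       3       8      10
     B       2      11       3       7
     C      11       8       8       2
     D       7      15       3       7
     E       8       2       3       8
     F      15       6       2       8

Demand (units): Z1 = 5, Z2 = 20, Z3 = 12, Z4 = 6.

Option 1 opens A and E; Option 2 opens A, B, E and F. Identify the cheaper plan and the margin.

Option 2 is cheaper by 39.

Option 1: {A, E}: Z1→E 8·5=40, Z2→E 2·20=40, Z3→E 3·12=36, Z4→E 8·6=48. Service 164; fixed 12; total 176.
Option 2: {A, B, E, F}: Z1→B 2·5=10, Z2→E 2·20=40, Z3→F 2·12=24, Z4→B 7·6=42. Service 116; fixed 21; total 137.
Difference: |176 − 137| = 39.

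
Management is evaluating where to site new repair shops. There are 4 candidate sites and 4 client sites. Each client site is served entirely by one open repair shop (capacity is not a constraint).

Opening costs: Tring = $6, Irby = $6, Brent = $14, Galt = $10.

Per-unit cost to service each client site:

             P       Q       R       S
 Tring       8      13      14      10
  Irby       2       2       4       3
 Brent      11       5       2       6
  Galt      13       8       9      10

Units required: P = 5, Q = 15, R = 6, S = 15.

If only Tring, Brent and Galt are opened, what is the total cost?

Total cost: 247

Each client site is assigned to its cheapest site among the open ones.
{Tring, Brent, Galt}: P→Tring 8·5=40, Q→Brent 5·15=75, R→Brent 2·6=12, S→Brent 6·15=90. Service 217; fixed 30; total 247.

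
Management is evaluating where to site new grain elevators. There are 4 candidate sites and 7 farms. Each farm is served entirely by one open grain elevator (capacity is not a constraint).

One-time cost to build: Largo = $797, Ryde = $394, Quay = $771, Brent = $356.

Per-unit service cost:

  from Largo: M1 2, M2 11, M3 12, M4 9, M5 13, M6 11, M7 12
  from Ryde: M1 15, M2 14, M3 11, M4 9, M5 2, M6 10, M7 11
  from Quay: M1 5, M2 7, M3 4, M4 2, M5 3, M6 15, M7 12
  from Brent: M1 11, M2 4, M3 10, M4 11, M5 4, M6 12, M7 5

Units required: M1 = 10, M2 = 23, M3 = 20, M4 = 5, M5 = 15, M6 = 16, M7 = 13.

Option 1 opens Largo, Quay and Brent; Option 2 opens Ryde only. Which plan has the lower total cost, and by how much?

Option 1: {Largo, Quay, Brent}: M1→Largo 2·10=20, M2→Brent 4·23=92, M3→Quay 4·20=80, M4→Quay 2·5=10, M5→Quay 3·15=45, M6→Largo 11·16=176, M7→Brent 5·13=65. Service 488; fixed 1924; total 2412.
Option 2: {Ryde}: M1→Ryde 15·10=150, M2→Ryde 14·23=322, M3→Ryde 11·20=220, M4→Ryde 9·5=45, M5→Ryde 2·15=30, M6→Ryde 10·16=160, M7→Ryde 11·13=143. Service 1070; fixed 394; total 1464.
Difference: |2412 − 1464| = 948.

Option 2 is cheaper by 948.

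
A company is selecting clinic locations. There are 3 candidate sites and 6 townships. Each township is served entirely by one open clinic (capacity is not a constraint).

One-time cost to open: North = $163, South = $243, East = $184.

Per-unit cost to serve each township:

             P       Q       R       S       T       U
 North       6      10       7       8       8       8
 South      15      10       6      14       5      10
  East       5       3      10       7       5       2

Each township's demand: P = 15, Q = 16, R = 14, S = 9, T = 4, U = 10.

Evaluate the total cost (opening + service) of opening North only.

Total cost: 695

Each township is assigned to its cheapest site among the open ones.
{North}: P→North 6·15=90, Q→North 10·16=160, R→North 7·14=98, S→North 8·9=72, T→North 8·4=32, U→North 8·10=80. Service 532; fixed 163; total 695.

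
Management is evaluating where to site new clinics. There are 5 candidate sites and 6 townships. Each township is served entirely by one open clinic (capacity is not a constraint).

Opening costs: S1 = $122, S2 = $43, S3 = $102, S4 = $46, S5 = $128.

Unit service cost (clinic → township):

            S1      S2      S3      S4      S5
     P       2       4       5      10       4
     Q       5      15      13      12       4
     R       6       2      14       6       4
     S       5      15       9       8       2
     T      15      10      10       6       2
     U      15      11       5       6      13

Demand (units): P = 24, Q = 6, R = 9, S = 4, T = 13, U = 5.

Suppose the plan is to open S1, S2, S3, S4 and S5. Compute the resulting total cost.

Each township is assigned to its cheapest site among the open ones.
{S1, S2, S3, S4, S5}: P→S1 2·24=48, Q→S5 4·6=24, R→S2 2·9=18, S→S5 2·4=8, T→S5 2·13=26, U→S3 5·5=25. Service 149; fixed 441; total 590.

Total cost: 590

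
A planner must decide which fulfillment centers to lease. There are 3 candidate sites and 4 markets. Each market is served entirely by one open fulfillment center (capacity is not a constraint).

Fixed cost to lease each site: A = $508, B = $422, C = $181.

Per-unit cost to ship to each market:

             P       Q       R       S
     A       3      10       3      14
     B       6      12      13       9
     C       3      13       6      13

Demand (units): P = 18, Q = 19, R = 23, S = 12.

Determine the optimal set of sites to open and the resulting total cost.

For any fixed open set, each market goes to its cheapest open site; total = fixed + service.
{C}: P→C 3·18=54, Q→C 13·19=247, R→C 6·23=138, S→C 13·12=156. Service 595; fixed 181; total 776.
{A}: service 481 + fixed 508 = 989
{B, C}: service 528 + fixed 603 = 1131
{A, B, C}: service 421 + fixed 1111 = 1532
No other subset beats 776.

Open C only; minimum total cost 776.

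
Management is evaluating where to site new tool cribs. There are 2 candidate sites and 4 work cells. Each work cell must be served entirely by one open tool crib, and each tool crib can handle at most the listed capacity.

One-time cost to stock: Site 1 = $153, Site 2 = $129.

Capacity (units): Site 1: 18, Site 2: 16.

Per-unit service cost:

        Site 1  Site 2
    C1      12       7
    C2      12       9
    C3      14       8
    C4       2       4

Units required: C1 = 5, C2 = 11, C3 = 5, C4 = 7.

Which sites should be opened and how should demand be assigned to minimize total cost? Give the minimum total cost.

Open {Site 1, Site 2}: C1→Site 1 12·5=60, C2→Site 2 9·11=99, C3→Site 2 8·5=40, C4→Site 1 2·7=14.
Loads: Site 1 carries 12/18, Site 2 carries 16/16. Service 213; fixed 282; total 495.
Next best feasible plan costs 500.

Minimum total cost: 495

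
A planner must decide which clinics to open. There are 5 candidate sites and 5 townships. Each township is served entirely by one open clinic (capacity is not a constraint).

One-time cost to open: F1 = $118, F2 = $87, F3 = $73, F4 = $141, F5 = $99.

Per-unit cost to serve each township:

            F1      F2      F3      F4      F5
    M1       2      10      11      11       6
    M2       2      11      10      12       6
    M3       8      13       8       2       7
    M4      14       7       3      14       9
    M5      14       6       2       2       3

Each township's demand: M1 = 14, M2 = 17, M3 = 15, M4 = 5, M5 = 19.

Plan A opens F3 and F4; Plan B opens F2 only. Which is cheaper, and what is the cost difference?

Plan A is cheaper by 137.

Plan A: {F3, F4}: M1→F3 11·14=154, M2→F3 10·17=170, M3→F4 2·15=30, M4→F3 3·5=15, M5→F3 2·19=38. Service 407; fixed 214; total 621.
Plan B: {F2}: M1→F2 10·14=140, M2→F2 11·17=187, M3→F2 13·15=195, M4→F2 7·5=35, M5→F2 6·19=114. Service 671; fixed 87; total 758.
Difference: |621 − 758| = 137.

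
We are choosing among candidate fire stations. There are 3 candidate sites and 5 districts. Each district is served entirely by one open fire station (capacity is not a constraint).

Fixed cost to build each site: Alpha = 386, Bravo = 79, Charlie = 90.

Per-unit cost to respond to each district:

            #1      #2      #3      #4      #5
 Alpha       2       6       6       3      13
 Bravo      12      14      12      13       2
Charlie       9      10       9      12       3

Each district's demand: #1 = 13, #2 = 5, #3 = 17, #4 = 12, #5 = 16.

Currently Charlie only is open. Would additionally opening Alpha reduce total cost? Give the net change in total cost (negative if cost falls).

Current service cost with {Charlie}: 512.
Adding Alpha: each district re-picks its cheapest; new service cost 242, saving 270.
Extra fixed cost: 386. Net change = 386 − 270 = 116.
(Totals: 602 → 718.)

No — net change +116 (cost rises by 116).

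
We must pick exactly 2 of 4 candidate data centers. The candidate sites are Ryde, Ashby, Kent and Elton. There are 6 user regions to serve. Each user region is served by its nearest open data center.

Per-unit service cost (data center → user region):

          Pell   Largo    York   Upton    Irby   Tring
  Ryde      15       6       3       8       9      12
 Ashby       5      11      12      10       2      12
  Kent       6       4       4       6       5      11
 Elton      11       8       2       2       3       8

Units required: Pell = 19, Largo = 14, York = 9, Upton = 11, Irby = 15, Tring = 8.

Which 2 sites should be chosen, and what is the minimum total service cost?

Choose Kent and Elton; total service cost 319.

With exactly 2 open, each user region uses its cheapest among the chosen.
{Kent, Elton}: Pell→Kent 6·19=114, Largo→Kent 4·14=56, York→Elton 2·9=18, Upton→Elton 2·11=22, Irby→Elton 3·15=45, Tring→Elton 8·8=64. Service cost 319.
{Ashby, Elton}: service cost 341
{Ashby, Kent}: service cost 371
Among all 6 size-2 choices, {Kent, Elton} is lowest.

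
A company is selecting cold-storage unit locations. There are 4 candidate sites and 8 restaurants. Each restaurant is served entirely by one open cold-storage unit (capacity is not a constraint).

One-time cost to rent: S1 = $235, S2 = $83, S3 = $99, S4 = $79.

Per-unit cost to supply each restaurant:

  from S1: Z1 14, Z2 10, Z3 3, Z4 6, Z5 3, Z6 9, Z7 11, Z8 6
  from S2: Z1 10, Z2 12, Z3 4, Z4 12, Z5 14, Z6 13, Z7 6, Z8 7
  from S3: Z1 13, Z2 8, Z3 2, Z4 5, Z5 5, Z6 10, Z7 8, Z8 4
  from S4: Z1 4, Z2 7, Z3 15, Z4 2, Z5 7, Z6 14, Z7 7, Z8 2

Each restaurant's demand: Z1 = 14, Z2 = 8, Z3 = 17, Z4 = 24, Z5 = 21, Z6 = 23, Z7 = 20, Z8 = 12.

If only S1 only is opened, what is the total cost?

Total cost: 1268

Each restaurant is assigned to its cheapest site among the open ones.
{S1}: Z1→S1 14·14=196, Z2→S1 10·8=80, Z3→S1 3·17=51, Z4→S1 6·24=144, Z5→S1 3·21=63, Z6→S1 9·23=207, Z7→S1 11·20=220, Z8→S1 6·12=72. Service 1033; fixed 235; total 1268.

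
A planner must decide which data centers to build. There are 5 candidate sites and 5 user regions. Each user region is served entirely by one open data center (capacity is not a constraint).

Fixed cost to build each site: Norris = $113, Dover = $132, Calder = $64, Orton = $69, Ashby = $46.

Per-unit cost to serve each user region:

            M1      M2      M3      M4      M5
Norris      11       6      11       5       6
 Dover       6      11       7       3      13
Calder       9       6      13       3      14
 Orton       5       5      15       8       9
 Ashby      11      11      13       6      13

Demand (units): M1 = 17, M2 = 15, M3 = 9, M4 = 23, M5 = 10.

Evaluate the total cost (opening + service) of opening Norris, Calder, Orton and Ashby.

Total cost: 680

Each user region is assigned to its cheapest site among the open ones.
{Norris, Calder, Orton, Ashby}: M1→Orton 5·17=85, M2→Orton 5·15=75, M3→Norris 11·9=99, M4→Calder 3·23=69, M5→Norris 6·10=60. Service 388; fixed 292; total 680.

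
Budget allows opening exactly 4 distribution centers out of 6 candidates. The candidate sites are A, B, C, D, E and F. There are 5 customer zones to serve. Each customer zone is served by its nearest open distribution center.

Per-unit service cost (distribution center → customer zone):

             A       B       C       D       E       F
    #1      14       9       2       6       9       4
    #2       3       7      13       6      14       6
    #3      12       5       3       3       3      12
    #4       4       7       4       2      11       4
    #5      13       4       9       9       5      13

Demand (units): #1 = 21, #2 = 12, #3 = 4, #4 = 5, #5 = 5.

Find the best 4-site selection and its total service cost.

With exactly 4 open, each customer zone uses its cheapest among the chosen.
{A, B, C, D}: #1→C 2·21=42, #2→A 3·12=36, #3→C 3·4=12, #4→D 2·5=10, #5→B 4·5=20. Service cost 120.
{A, C, D, E}: service cost 125
{A, B, C, E}: service cost 130
Among all 15 size-4 choices, {A, B, C, D} is lowest.

Choose A, B, C and D; total service cost 120.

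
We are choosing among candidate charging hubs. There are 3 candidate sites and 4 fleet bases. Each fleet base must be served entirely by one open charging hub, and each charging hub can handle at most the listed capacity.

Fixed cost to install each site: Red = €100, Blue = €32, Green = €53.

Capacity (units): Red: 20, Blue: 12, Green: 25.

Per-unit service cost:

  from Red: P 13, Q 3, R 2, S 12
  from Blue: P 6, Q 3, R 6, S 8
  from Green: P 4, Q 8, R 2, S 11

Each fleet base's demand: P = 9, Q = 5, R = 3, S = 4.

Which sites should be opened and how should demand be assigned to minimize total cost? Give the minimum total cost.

Minimum total cost: 174

Open {Blue, Green}: P→Green 4·9=36, Q→Blue 3·5=15, R→Green 2·3=6, S→Blue 8·4=32.
Loads: Blue carries 9/12, Green carries 12/25. Service 89; fixed 85; total 174.
Next best feasible plan costs 179.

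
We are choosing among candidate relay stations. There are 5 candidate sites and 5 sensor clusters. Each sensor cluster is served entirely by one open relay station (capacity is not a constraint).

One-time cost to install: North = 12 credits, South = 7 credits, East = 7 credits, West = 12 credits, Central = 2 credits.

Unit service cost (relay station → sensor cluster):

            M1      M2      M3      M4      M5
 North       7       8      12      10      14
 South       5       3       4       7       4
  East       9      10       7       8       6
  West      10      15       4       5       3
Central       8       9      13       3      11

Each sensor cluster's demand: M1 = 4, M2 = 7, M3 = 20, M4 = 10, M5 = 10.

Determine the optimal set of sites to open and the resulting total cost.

Open South and Central; minimum total cost 200.

For any fixed open set, each sensor cluster goes to its cheapest open site; total = fixed + service.
{South, Central}: M1→South 5·4=20, M2→South 3·7=21, M3→South 4·20=80, M4→Central 3·10=30, M5→South 4·10=40. Service 191; fixed 9; total 200.
{South, West, Central}: service 181 + fixed 21 = 202
{South, East, Central}: service 191 + fixed 16 = 207
{North, South, East, West, Central}: M1→South 5·4=20, M2→South 3·7=21, M3→South 4·20=80, M4→Central 3·10=30, M5→West 3·10=30. Service 181; fixed 40; total 221.
No other subset beats 200.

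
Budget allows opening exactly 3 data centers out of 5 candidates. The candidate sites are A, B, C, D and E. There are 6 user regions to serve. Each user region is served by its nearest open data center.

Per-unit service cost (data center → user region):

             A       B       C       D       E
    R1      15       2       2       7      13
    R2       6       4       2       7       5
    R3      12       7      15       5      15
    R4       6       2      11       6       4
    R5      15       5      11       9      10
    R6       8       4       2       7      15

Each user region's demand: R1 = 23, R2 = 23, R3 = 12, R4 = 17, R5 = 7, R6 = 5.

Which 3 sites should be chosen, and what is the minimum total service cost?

Choose B, C and D; total service cost 231.

With exactly 3 open, each user region uses its cheapest among the chosen.
{B, C, D}: R1→B 2·23=46, R2→C 2·23=46, R3→D 5·12=60, R4→B 2·17=34, R5→B 5·7=35, R6→C 2·5=10. Service cost 231.
{A, B, C}: service cost 255
{B, C, E}: service cost 255
Among all 10 size-3 choices, {B, C, D} is lowest.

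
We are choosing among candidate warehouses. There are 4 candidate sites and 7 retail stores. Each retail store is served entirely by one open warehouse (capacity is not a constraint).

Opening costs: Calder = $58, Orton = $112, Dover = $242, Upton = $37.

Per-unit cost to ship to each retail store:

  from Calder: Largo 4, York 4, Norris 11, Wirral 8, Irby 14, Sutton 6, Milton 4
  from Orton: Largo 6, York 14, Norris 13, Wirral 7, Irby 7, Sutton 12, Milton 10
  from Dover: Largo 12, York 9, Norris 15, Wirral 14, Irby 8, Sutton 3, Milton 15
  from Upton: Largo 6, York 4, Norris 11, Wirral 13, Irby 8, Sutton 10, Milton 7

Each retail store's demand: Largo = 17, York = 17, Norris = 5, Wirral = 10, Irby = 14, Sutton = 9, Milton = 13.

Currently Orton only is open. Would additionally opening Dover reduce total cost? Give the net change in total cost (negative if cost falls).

Current service cost with {Orton}: 811.
Adding Dover: each retail store re-picks its cheapest; new service cost 645, saving 166.
Extra fixed cost: 242. Net change = 242 − 166 = 76.
(Totals: 923 → 999.)

No — net change +76 (cost rises by 76).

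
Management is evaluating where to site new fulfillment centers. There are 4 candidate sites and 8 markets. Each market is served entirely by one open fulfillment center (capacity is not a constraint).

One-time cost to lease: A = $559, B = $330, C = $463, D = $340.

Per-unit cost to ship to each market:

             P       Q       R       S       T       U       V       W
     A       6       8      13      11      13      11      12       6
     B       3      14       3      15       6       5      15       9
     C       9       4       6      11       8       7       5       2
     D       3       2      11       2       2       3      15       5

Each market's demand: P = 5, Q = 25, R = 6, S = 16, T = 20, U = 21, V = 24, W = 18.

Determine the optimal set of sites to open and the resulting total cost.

Open D only; minimum total cost 1056.

For any fixed open set, each market goes to its cheapest open site; total = fixed + service.
{D}: P→D 3·5=15, Q→D 2·25=50, R→D 11·6=66, S→D 2·16=32, T→D 2·20=40, U→D 3·21=63, V→D 15·24=360, W→D 5·18=90. Service 716; fixed 340; total 1056.
{C, D}: service 392 + fixed 803 = 1195
{C}: service 820 + fixed 463 = 1283
{A, B, C, D}: service 374 + fixed 1692 = 2066
No other subset beats 1056.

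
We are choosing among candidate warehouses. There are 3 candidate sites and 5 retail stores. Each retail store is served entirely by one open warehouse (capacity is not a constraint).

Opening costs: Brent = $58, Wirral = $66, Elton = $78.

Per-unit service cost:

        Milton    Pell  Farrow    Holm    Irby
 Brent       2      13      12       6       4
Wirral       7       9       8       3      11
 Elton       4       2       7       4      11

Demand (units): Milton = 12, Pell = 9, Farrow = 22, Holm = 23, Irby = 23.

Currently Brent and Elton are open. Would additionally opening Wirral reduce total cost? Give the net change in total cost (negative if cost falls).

Current service cost with {Brent, Elton}: 380.
Adding Wirral: each retail store re-picks its cheapest; new service cost 357, saving 23.
Extra fixed cost: 66. Net change = 66 − 23 = 43.
(Totals: 516 → 559.)

No — net change +43 (cost rises by 43).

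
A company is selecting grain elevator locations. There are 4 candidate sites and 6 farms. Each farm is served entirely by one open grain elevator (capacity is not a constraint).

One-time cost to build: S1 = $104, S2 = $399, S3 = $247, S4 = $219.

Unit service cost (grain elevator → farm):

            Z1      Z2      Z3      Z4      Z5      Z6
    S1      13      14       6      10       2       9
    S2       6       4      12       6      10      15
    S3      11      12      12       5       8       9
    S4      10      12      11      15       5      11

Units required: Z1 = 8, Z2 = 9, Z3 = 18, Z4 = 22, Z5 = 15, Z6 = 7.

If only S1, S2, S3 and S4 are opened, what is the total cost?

Total cost: 1364

Each farm is assigned to its cheapest site among the open ones.
{S1, S2, S3, S4}: Z1→S2 6·8=48, Z2→S2 4·9=36, Z3→S1 6·18=108, Z4→S3 5·22=110, Z5→S1 2·15=30, Z6→S1 9·7=63. Service 395; fixed 969; total 1364.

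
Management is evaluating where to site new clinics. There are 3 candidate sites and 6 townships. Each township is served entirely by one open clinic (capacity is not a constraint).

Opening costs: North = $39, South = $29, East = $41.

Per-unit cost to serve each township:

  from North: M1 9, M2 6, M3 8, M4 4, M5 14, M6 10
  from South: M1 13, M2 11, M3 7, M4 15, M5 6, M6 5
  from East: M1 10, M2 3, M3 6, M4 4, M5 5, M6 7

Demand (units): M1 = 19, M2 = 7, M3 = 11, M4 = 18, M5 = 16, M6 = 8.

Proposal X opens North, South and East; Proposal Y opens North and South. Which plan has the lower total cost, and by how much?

Proposal X is cheaper by 7.

Proposal X: {North, South, East}: M1→North 9·19=171, M2→East 3·7=21, M3→East 6·11=66, M4→North 4·18=72, M5→East 5·16=80, M6→South 5·8=40. Service 450; fixed 109; total 559.
Proposal Y: {North, South}: M1→North 9·19=171, M2→North 6·7=42, M3→South 7·11=77, M4→North 4·18=72, M5→South 6·16=96, M6→South 5·8=40. Service 498; fixed 68; total 566.
Difference: |559 − 566| = 7.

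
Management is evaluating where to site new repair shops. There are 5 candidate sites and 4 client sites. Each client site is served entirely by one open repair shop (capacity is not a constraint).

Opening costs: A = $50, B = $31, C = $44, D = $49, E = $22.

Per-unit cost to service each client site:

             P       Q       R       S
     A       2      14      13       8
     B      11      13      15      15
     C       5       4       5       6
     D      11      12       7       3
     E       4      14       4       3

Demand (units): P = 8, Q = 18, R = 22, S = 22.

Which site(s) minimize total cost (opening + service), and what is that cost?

For any fixed open set, each client site goes to its cheapest open site; total = fixed + service.
{C, E}: P→E 4·8=32, Q→C 4·18=72, R→E 4·22=88, S→E 3·22=66. Service 258; fixed 66; total 324.
{B, C, E}: service 258 + fixed 97 = 355
{A, C, E}: service 242 + fixed 116 = 358
{A, B, C, D, E}: P→A 2·8=16, Q→C 4·18=72, R→E 4·22=88, S→D 3·22=66. Service 242; fixed 196; total 438.
No other subset beats 324.

Open C and E; minimum total cost 324.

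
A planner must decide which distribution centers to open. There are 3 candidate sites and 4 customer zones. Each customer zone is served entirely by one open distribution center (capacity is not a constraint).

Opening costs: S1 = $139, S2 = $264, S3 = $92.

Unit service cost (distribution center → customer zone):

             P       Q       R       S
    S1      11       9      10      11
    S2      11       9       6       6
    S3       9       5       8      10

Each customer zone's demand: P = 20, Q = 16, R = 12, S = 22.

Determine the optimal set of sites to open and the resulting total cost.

Open S3 only; minimum total cost 668.

For any fixed open set, each customer zone goes to its cheapest open site; total = fixed + service.
{S3}: P→S3 9·20=180, Q→S3 5·16=80, R→S3 8·12=96, S→S3 10·22=220. Service 576; fixed 92; total 668.
{S1, S3}: P→S3 9·20=180, Q→S3 5·16=80, R→S3 8·12=96, S→S3 10·22=220. Service 576; fixed 231; total 807.
{S2, S3}: service 464 + fixed 356 = 820
{S1, S2, S3}: P→S3 9·20=180, Q→S3 5·16=80, R→S2 6·12=72, S→S2 6·22=132. Service 464; fixed 495; total 959.
No other subset beats 668.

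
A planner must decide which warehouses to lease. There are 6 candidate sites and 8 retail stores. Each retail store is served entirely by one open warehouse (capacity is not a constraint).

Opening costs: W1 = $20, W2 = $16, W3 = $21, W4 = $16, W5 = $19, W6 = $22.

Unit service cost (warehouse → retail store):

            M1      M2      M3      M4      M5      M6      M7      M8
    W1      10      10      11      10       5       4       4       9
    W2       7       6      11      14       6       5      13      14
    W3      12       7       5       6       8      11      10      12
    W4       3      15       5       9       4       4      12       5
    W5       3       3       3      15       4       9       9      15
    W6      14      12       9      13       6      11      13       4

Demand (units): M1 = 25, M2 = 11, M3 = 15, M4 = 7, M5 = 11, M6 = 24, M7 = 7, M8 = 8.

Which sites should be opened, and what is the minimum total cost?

Open W1, W3, W5 and W6; minimum total cost 477.

For any fixed open set, each retail store goes to its cheapest open site; total = fixed + service.
{W1, W3, W5, W6}: M1→W5 3·25=75, M2→W5 3·11=33, M3→W5 3·15=45, M4→W3 6·7=42, M5→W5 4·11=44, M6→W1 4·24=96, M7→W1 4·7=28, M8→W6 4·8=32. Service 395; fixed 82; total 477.
{W1, W3, W4, W5}: service 403 + fixed 76 = 479
{W1, W4, W5}: service 424 + fixed 55 = 479
{W1, W2, W3, W4, W5, W6}: service 395 + fixed 114 = 509
No other subset beats 477.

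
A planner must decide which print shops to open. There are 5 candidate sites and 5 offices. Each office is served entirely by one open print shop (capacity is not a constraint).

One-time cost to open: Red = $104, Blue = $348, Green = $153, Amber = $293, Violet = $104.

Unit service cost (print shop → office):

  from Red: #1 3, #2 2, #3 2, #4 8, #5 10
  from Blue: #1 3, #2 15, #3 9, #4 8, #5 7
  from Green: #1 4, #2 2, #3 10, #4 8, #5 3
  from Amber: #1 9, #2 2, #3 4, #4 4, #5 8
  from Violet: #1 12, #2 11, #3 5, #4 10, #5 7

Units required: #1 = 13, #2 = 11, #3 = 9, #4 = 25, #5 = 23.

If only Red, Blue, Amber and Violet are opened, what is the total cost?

Each office is assigned to its cheapest site among the open ones.
{Red, Blue, Amber, Violet}: #1→Red 3·13=39, #2→Red 2·11=22, #3→Red 2·9=18, #4→Amber 4·25=100, #5→Blue 7·23=161. Service 340; fixed 849; total 1189.

Total cost: 1189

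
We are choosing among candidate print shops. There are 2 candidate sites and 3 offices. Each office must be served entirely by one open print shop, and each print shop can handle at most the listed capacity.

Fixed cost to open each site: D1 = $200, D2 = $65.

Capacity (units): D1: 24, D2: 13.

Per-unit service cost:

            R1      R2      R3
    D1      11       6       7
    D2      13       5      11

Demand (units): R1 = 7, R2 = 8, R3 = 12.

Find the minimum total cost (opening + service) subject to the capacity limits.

Open {D1, D2}: R1→D1 11·7=77, R2→D2 5·8=40, R3→D1 7·12=84.
Loads: D1 carries 19/24, D2 carries 8/13. Service 201; fixed 265; total 466.
Next best feasible plan costs 488.

Minimum total cost: 466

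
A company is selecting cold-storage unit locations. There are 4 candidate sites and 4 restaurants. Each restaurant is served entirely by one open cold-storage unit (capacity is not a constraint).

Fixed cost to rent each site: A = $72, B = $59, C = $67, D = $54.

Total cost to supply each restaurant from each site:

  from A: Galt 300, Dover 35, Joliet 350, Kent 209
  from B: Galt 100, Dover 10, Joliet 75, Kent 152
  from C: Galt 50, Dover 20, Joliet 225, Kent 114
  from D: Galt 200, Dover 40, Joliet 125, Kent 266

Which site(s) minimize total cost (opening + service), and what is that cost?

Open B and C; minimum total cost 375.

For any fixed open set, each restaurant goes to its cheapest open site; total = fixed + service.
{B, C}: Galt→C 50, Dover→B 10, Joliet→B 75, Kent→C 114. Service 249; fixed 126; total 375.
{B}: service 337 + fixed 59 = 396
{B, C, D}: Galt→C 50, Dover→B 10, Joliet→B 75, Kent→C 114. Service 249; fixed 180; total 429.
{A, B, C, D}: service 249 + fixed 252 = 501
No other subset beats 375.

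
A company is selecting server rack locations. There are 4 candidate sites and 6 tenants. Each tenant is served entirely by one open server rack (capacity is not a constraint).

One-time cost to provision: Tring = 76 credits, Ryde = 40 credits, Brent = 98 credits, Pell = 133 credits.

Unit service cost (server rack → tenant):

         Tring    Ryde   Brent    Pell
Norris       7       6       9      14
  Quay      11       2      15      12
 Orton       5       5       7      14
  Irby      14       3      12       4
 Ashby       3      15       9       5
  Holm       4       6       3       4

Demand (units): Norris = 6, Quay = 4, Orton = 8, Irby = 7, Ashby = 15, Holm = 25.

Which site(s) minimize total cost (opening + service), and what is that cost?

Open Tring and Ryde; minimum total cost 366.

For any fixed open set, each tenant goes to its cheapest open site; total = fixed + service.
{Tring, Ryde}: Norris→Ryde 6·6=36, Quay→Ryde 2·4=8, Orton→Tring 5·8=40, Irby→Ryde 3·7=21, Ashby→Tring 3·15=45, Holm→Tring 4·25=100. Service 250; fixed 116; total 366.
{Tring, Ryde, Brent}: Norris→Ryde 6·6=36, Quay→Ryde 2·4=8, Orton→Tring 5·8=40, Irby→Ryde 3·7=21, Ashby→Tring 3·15=45, Holm→Brent 3·25=75. Service 225; fixed 214; total 439.
{Tring}: service 369 + fixed 76 = 445
{Tring, Ryde, Brent, Pell}: Norris→Ryde 6·6=36, Quay→Ryde 2·4=8, Orton→Tring 5·8=40, Irby→Ryde 3·7=21, Ashby→Tring 3·15=45, Holm→Brent 3·25=75. Service 225; fixed 347; total 572.
No other subset beats 366.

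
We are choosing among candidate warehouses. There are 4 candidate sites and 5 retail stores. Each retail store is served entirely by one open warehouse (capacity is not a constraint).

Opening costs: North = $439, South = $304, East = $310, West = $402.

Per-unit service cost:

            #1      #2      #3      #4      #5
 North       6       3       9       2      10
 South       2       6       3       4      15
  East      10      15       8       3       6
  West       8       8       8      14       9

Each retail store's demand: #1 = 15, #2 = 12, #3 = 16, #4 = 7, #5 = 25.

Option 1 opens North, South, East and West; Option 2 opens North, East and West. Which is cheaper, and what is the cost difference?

Option 1: {North, South, East, West}: #1→South 2·15=30, #2→North 3·12=36, #3→South 3·16=48, #4→North 2·7=14, #5→East 6·25=150. Service 278; fixed 1455; total 1733.
Option 2: {North, East, West}: #1→North 6·15=90, #2→North 3·12=36, #3→East 8·16=128, #4→North 2·7=14, #5→East 6·25=150. Service 418; fixed 1151; total 1569.
Difference: |1733 − 1569| = 164.

Option 2 is cheaper by 164.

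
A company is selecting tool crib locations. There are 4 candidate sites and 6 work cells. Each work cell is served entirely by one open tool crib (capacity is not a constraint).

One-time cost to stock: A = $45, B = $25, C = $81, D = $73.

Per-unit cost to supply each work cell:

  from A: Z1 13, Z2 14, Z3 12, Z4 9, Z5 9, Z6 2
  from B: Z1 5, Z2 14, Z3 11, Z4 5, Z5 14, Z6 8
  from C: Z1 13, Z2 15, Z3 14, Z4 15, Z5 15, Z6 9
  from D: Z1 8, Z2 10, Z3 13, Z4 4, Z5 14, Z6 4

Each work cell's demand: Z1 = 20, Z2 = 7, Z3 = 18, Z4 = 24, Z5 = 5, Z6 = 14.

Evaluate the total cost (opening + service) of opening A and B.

Each work cell is assigned to its cheapest site among the open ones.
{A, B}: Z1→B 5·20=100, Z2→A 14·7=98, Z3→B 11·18=198, Z4→B 5·24=120, Z5→A 9·5=45, Z6→A 2·14=28. Service 589; fixed 70; total 659.

Total cost: 659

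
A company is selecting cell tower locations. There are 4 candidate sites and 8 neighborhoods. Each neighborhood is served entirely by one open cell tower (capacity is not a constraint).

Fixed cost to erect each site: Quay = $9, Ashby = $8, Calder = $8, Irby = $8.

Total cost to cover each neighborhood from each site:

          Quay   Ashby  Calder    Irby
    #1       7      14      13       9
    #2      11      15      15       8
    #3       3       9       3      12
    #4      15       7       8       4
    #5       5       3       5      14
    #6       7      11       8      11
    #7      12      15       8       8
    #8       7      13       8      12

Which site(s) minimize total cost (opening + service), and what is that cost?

For any fixed open set, each neighborhood goes to its cheapest open site; total = fixed + service.
{Quay, Irby}: #1→Quay 7, #2→Irby 8, #3→Quay 3, #4→Irby 4, #5→Quay 5, #6→Quay 7, #7→Irby 8, #8→Quay 7. Service 49; fixed 17; total 66.
{Calder, Irby}: #1→Irby 9, #2→Irby 8, #3→Calder 3, #4→Irby 4, #5→Calder 5, #6→Calder 8, #7→Calder 8, #8→Calder 8. Service 53; fixed 16; total 69.
{Quay, Ashby, Irby}: service 47 + fixed 25 = 72
{Quay, Ashby, Calder, Irby}: #1→Quay 7, #2→Irby 8, #3→Quay 3, #4→Irby 4, #5→Ashby 3, #6→Quay 7, #7→Calder 8, #8→Quay 7. Service 47; fixed 33; total 80.
No other subset beats 66.

Open Quay and Irby; minimum total cost 66.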